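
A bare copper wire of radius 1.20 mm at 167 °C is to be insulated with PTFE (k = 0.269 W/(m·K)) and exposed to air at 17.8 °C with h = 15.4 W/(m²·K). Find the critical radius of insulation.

r_cr = 1.75 cm

For a cylinder, r_cr = k_ins/h = 0.269/15.4 = 0.0175 m = 1.75 cm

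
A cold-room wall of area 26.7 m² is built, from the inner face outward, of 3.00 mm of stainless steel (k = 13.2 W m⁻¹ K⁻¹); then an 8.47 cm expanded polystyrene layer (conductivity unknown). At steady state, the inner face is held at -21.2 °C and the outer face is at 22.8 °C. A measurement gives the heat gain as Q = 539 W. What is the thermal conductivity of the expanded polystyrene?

ΣR = ΔT/Q = |-21.2 − 22.8|/539 = 0.08163 K/W
Known resistances:
  R_stainless steel = L/(kA) = 0.00300/(13.2·26.7) = 8.512×10^-6 K/W
R_expanded polystyrene = ΣR − ΣR_known = 0.08163 − 8.512×10^-6 = 0.08162 K/W
L/(kA) = 0.08162 ⇒ k = 0.0847/(0.08162·26.7) = 0.0389 W/m·K

k = 0.0389 W/m·K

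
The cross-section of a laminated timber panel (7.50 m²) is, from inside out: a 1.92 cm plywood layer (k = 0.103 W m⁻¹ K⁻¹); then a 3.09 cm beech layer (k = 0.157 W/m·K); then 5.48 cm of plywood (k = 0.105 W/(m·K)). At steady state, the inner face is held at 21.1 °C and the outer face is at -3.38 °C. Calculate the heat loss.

Series thermal resistances, inner to outer:
  R_plywood = L/(kA) = 0.0192/(0.103·7.50) = 0.02485 K/W
  R_beech = L/(kA) = 0.0309/(0.157·7.50) = 0.02624 K/W
  R_plywood = L/(kA) = 0.0548/(0.105·7.50) = 0.06959 K/W
ΣR = 0.02485 + 0.02624 + 0.06959 = 0.1207 K/W
Q = ΔT/ΣR = (21.1 °C − -3.38 °C)/0.1207 = 203 W

Q = 203 W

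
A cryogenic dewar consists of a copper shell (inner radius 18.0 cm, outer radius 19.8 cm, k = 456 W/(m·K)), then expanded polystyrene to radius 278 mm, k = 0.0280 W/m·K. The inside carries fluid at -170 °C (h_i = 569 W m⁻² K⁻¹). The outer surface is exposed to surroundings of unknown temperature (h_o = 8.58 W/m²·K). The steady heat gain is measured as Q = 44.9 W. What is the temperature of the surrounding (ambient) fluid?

Sum the resistances:
  R_conv,in = 1/(4πr²h) = 1/(4π·0.180²·569) = 0.004317 K/W
  R_copper = (1/0.180 − 1/0.198)/(4πk) = 0.5051/(4π·456) = 8.814×10^-5 K/W
  R_expanded polystyrene = (1/0.198 − 1/0.278)/(4πk) = 1.453/(4π·0.0280) = 4.131 K/W
  R_conv,out = 1/(4πr²h) = 1/(4π·0.278²·8.58) = 0.1200 K/W
ΣR = 4.255 K/W
ΔT = Q·ΣR = 44.9 × 4.255 = 191.0 K
Heat flows inward, so T_out = T_in + ΔT = -170 + 191.0 = 21.0 °C

T_out = 21.0 °C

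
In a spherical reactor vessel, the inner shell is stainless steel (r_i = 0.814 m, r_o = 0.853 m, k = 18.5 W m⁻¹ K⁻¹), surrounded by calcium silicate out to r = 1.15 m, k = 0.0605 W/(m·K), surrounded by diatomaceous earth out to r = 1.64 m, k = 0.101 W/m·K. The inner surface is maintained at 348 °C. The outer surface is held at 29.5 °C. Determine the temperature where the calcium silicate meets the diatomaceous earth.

Series thermal resistances, inner to outer:
  R_stainless steel = (1/0.814 − 1/0.853)/(4πk) = 0.05617/(4π·18.5) = 2.416×10^-4 K/W
  R_calcium silicate = (1/0.853 − 1/1.15)/(4πk) = 0.3028/(4π·0.0605) = 0.3982 K/W
  R_diatomaceous earth = (1/1.15 − 1/1.64)/(4πk) = 0.2598/(4π·0.101) = 0.2047 K/W
ΣR = 2.416×10^-4 + 0.3982 + 0.2047 = 0.6031 K/W
Q = ΔT/ΣR = (348 °C − 29.5 °C)/0.6031 = 528.1 W
From the inner boundary to the calcium silicate/diatomaceous earth interface, ΣR_partial = 0.3984 K/W.
T_interface = T_in − Q·ΣR_partial = 348 °C − (528.1)(0.3984) = 138 °C

T = 138 °C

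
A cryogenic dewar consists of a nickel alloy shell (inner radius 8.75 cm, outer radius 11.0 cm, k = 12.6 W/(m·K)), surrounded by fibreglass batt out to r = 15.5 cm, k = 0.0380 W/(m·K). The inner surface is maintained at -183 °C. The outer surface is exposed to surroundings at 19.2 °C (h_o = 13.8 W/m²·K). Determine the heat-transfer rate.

Treat each layer as a resistance in series:
  R_nickel alloy = (1/0.0875 − 1/0.110)/(4πk) = 2.338/(4π·12.6) = 0.01476 K/W
  R_fibreglass batt = (1/0.110 − 1/0.155)/(4πk) = 2.639/(4π·0.0380) = 5.527 K/W
  R_conv,out = 1/(4πr²h) = 1/(4π·0.155²·13.8) = 0.2400 K/W
ΣR = 0.01476 + 5.527 + 0.2400 = 5.782 K/W
Q = ΔT/ΣR = (-183 °C − 19.2 °C)/5.782 = -35.0 W
(Negative Q ⇒ heat flows inward; heat gain = 35.0 W.)

Q = 35.0 W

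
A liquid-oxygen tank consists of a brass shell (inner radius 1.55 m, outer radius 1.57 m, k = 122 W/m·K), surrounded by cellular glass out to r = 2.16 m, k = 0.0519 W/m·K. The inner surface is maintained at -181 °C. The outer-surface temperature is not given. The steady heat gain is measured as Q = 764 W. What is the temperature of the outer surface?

Sum the resistances:
  R_brass = (1/1.55 − 1/1.57)/(4πk) = 0.008219/(4π·122) = 5.361×10^-6 K/W
  R_cellular glass = (1/1.57 − 1/2.16)/(4πk) = 0.1740/(4π·0.0519) = 0.2668 K/W
ΣR = 0.2668 K/W
ΔT = Q·ΣR = 764 × 0.2668 = 203.8 K
Heat flows inward, so T_out = T_in + ΔT = -181 + 203.8 = 22.8 °C

T_out = 22.8 °C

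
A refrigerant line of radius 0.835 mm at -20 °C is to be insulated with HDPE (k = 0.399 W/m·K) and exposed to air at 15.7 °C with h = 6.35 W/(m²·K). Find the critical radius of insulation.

For a cylinder, r_cr = k_ins/h = 0.399/6.35 = 0.0628 m = 6.28 cm

r_cr = 6.28 cm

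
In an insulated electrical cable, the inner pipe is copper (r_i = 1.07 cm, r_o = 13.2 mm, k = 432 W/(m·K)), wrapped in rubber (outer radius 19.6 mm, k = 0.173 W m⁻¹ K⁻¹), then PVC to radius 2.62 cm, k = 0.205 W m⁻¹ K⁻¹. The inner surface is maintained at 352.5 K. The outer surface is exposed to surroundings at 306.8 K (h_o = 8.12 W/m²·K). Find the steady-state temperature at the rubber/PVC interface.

T = 340.1 K

Series thermal resistances, inner to outer:
  R'_copper = ln(0.0132/0.0107)/(2πk) = 0.2100/(2π·432) = 7.736×10^-5 m·K/W
  R'_rubber = ln(0.0196/0.0132)/(2πk) = 0.3953/(2π·0.173) = 0.3637 m·K/W
  R'_PVC = ln(0.0262/0.0196)/(2πk) = 0.2902/(2π·0.205) = 0.2253 m·K/W
  R'_conv,out = 1/(2πr h) = 1/(2π·0.0262·8.12) = 0.7481 m·K/W
ΣR = 7.736×10^-5 + 0.3637 + 0.2253 + 0.7481 = 1.337 m·K/W
Q' = ΔT/ΣR = (352.5 K − 306.8 K)/1.337 = 34.18 W/m
From the inner boundary to the rubber/PVC interface, ΣR_partial = 0.3638 m·K/W.
T_interface = T_in − Q'·ΣR_partial = 352.5 K − (34.18)(0.3638) = 340.1 K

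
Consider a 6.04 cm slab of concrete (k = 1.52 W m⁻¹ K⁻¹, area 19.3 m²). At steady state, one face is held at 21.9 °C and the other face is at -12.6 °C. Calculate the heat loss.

Q = 16.8 kW

Q = kA·ΔT/L = 1.52 × 19.3 × |21.9 °C − -12.6 °C| / 0.0604 = 16800 W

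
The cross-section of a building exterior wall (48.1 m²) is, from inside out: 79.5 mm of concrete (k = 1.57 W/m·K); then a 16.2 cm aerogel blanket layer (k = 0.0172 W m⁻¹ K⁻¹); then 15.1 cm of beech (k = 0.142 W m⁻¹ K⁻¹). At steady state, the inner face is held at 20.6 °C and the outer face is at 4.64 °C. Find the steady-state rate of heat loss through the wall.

Resistance network (inner→outer):
  R_concrete = L/(kA) = 0.0795/(1.57·48.1) = 0.001053 K/W
  R_aerogel blanket = L/(kA) = 0.162/(0.0172·48.1) = 0.1958 K/W
  R_beech = L/(kA) = 0.151/(0.142·48.1) = 0.02211 K/W
ΣR = 0.001053 + 0.1958 + 0.02211 = 0.2190 K/W
Q = ΔT/ΣR = (20.6 °C − 4.64 °C)/0.2190 = 72.9 W

Q = 72.9 W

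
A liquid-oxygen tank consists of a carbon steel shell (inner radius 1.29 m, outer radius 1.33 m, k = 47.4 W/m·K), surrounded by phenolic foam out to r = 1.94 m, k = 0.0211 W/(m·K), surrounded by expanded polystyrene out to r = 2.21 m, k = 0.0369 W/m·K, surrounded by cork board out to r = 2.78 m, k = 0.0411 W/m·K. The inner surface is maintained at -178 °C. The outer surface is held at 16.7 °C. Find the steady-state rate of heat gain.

Q = 161 W

Treat each layer as a resistance in series:
  R_carbon steel = (1/1.29 − 1/1.33)/(4πk) = 0.02331/(4π·47.4) = 3.914×10^-5 K/W
  R_phenolic foam = (1/1.33 − 1/1.94)/(4πk) = 0.2364/(4π·0.0211) = 0.8916 K/W
  R_expanded polystyrene = (1/1.94 − 1/2.21)/(4πk) = 0.06298/(4π·0.0369) = 0.1358 K/W
  R_cork board = (1/2.21 − 1/2.78)/(4πk) = 0.09278/(4π·0.0411) = 0.1796 K/W
ΣR = 3.914×10^-5 + 0.8916 + 0.1358 + 0.1796 = 1.207 K/W
Q = ΔT/ΣR = (-178 °C − 16.7 °C)/1.207 = -161 W
(Negative Q ⇒ heat flows inward; heat gain = 161 W.)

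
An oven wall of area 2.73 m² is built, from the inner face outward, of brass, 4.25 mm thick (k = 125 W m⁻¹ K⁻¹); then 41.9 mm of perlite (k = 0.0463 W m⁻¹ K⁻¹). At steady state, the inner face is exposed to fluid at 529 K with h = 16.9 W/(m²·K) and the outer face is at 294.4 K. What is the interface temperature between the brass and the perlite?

Treat each layer as a resistance in series:
  R_conv,in = 1/(hA) = 1/(16.9·2.73) = 0.02167 K/W
  R_brass = L/(kA) = 0.00425/(125·2.73) = 1.245×10^-5 K/W
  R_perlite = L/(kA) = 0.0419/(0.0463·2.73) = 0.3315 K/W
ΣR = 0.02167 + 1.245×10^-5 + 0.3315 = 0.3532 K/W
Q = ΔT/ΣR = (529 K − 294.4 K)/0.3532 = 664.2 W
From the inner boundary to the brass/perlite interface, ΣR_partial = 0.02168 K/W.
T_interface = T_in − Q·ΣR_partial = 529 K − (664.2)(0.02168) = 515 K

T = 515 K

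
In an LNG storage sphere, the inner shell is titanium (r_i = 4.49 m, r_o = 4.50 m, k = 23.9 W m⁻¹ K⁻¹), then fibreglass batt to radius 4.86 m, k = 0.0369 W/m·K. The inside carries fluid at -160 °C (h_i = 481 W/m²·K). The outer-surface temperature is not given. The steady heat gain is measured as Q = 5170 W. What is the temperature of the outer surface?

T_out = 23.6 °C

Sum the resistances:
  R_conv,in = 1/(4πr²h) = 1/(4π·4.49²·481) = 8.206×10^-6 K/W
  R_titanium = (1/4.49 − 1/4.50)/(4πk) = 4.949×10^-4/(4π·23.9) = 1.648×10^-6 K/W
  R_fibreglass batt = (1/4.50 − 1/4.86)/(4πk) = 0.01646/(4π·0.0369) = 0.03550 K/W
ΣR = 0.03551 K/W
ΔT = Q·ΣR = 5170 × 0.03551 = 183.6 K
Heat flows inward, so T_out = T_in + ΔT = -160 + 183.6 = 23.6 °C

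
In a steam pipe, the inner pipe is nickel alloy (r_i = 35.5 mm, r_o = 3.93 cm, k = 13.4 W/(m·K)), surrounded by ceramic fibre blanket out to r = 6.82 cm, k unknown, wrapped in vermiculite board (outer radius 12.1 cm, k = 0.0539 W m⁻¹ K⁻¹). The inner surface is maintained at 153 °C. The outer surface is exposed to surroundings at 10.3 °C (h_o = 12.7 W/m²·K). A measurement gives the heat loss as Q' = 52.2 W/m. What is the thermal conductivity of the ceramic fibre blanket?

k = 0.0937 W/m·K

ΣR = ΔT/Q' = |153 − 10.3|/52.2 = 2.734 m·K/W
Known resistances:
  R'_nickel alloy = ln(0.0393/0.0355)/(2πk) = 0.1017/(2π·13.4) = 0.001208 m·K/W
  R'_vermiculite board = ln(0.121/0.0682)/(2πk) = 0.5733/(2π·0.0539) = 1.693 m·K/W
  R'_conv,out = 1/(2πr h) = 1/(2π·0.121·12.7) = 0.1036 m·K/W
R_ceramic fibre blanket = ΣR − ΣR_known = 2.734 − 1.798 = 0.9360 m·K/W
ln(r₂/r₁)/(2πk) = 0.9360 ⇒ k = 0.5512/(2π·0.9360) = 0.0937 W/m·K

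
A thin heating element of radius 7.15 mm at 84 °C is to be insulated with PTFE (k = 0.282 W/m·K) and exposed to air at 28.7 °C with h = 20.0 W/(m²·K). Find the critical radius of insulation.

For a cylinder, r_cr = k_ins/h = 0.282/20.0 = 0.0141 m = 1.41 cm

r_cr = 1.41 cm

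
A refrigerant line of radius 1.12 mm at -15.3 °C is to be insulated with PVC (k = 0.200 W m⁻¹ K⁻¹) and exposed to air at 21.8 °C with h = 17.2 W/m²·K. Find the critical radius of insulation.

r_cr = 1.16 cm

For a cylinder, r_cr = k_ins/h = 0.200/17.2 = 0.0116 m = 1.16 cm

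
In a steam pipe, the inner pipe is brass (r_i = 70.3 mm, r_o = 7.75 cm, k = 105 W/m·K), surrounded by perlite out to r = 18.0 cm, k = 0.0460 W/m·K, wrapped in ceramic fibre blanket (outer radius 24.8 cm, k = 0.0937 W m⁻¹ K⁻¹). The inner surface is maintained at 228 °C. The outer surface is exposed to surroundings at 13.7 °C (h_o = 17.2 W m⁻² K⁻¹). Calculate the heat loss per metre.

Series thermal resistances, inner to outer:
  R'_brass = ln(0.0775/0.0703)/(2πk) = 0.09751/(2π·105) = 1.478×10^-4 m·K/W
  R'_perlite = ln(0.180/0.0775)/(2πk) = 0.8427/(2π·0.0460) = 2.916 m·K/W
  R'_ceramic fibre blanket = ln(0.248/0.180)/(2πk) = 0.3205/(2π·0.0937) = 0.5443 m·K/W
  R'_conv,out = 1/(2πr h) = 1/(2π·0.248·17.2) = 0.03731 m·K/W
ΣR = 1.478×10^-4 + 2.916 + 0.5443 + 0.03731 = 3.498 m·K/W
Q' = ΔT/ΣR = (228 °C − 13.7 °C)/3.498 = 61.3 W/m

Q' = 61.3 W/m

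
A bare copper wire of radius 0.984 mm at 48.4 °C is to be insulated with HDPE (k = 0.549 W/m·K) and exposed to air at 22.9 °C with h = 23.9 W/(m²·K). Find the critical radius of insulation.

r_cr = 2.30 cm

For a cylinder, r_cr = k_ins/h = 0.549/23.9 = 0.0230 m = 2.30 cm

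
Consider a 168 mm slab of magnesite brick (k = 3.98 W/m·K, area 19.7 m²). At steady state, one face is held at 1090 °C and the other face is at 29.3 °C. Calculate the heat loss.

Q = 4.95×10^5 W

Q = kA·ΔT/L = 3.98 × 19.7 × |1090 °C − 29.3 °C| / 0.168 = 4.95×10^5 W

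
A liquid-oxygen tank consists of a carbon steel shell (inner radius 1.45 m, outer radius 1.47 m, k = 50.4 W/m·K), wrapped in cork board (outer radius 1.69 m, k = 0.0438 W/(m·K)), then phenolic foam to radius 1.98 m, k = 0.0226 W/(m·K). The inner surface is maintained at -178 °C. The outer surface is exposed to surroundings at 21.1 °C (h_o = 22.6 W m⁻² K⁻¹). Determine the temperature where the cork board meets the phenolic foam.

T = -109 °C

Treat each layer as a resistance in series:
  R_carbon steel = (1/1.45 − 1/1.47)/(4πk) = 0.009383/(4π·50.4) = 1.482×10^-5 K/W
  R_cork board = (1/1.47 − 1/1.69)/(4πk) = 0.08856/(4π·0.0438) = 0.1609 K/W
  R_phenolic foam = (1/1.69 − 1/1.98)/(4πk) = 0.08667/(4π·0.0226) = 0.3052 K/W
  R_conv,out = 1/(4πr²h) = 1/(4π·1.98²·22.6) = 8.982×10^-4 K/W
ΣR = 1.482×10^-5 + 0.1609 + 0.3052 + 8.982×10^-4 = 0.4670 K/W
Q = ΔT/ΣR = (-178 °C − 21.1 °C)/0.4670 = -426.3 W
From the inner boundary to the cork board/phenolic foam interface, ΣR_partial = 0.1609 K/W.
T_interface = T_in − Q·ΣR_partial = -178 °C − (-426.3)(0.1609) = -109 °C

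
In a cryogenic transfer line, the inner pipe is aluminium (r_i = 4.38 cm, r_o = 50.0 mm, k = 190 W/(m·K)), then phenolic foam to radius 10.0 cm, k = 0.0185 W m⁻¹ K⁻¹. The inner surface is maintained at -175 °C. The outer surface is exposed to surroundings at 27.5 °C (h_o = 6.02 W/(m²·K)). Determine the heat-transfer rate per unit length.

Resistance network (inner→outer):
  R'_aluminium = ln(0.0500/0.0438)/(2πk) = 0.1324/(2π·190) = 1.109×10^-4 m·K/W
  R'_phenolic foam = ln(0.100/0.0500)/(2πk) = 0.6931/(2π·0.0185) = 5.963 m·K/W
  R'_conv,out = 1/(2πr h) = 1/(2π·0.100·6.02) = 0.2644 m·K/W
ΣR = 1.109×10^-4 + 5.963 + 0.2644 = 6.228 m·K/W
Q' = ΔT/ΣR = (-175 °C − 27.5 °C)/6.228 = -32.5 W/m
(Negative Q' ⇒ heat flows inward; heat gain = 32.5 W/m.)

Q' = 32.5 W/m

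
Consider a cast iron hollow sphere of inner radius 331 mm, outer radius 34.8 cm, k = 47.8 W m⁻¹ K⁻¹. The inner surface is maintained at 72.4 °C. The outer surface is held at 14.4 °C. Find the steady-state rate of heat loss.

Q = 4πk·ΔT/(1/r₁ − 1/r₂) = 4π × 47.8 × 58 / (1/0.331 − 1/0.348) = 2.36×10^5 W

Q = 2.36×10^5 W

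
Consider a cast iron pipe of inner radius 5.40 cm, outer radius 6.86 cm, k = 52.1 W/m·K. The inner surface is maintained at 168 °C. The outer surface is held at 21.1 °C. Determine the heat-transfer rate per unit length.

Q' = 2.01×10^5 W/m

Q' = 2πk·ΔT/ln(r₂/r₁) = 2π × 52.1 × 146.9 / ln(0.0686/0.0540) = 2.01×10^5 W/m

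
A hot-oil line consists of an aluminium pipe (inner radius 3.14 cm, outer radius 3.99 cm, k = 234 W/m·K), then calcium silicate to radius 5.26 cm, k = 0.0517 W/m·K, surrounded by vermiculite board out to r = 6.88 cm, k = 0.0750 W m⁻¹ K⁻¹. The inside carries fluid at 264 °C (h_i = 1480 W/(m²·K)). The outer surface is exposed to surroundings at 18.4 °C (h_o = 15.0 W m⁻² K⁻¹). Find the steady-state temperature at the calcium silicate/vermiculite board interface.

Treat each layer as a resistance in series:
  R'_conv,in = 1/(2πr h) = 1/(2π·0.0314·1480) = 0.003425 m·K/W
  R'_aluminium = ln(0.0399/0.0314)/(2πk) = 0.2396/(2π·234) = 1.629×10^-4 m·K/W
  R'_calcium silicate = ln(0.0526/0.0399)/(2πk) = 0.2763/(2π·0.0517) = 0.8507 m·K/W
  R'_vermiculite board = ln(0.0688/0.0526)/(2πk) = 0.2685/(2π·0.0750) = 0.5697 m·K/W
  R'_conv,out = 1/(2πr h) = 1/(2π·0.0688·15.0) = 0.1542 m·K/W
ΣR = 0.003425 + 1.629×10^-4 + 0.8507 + 0.5697 + 0.1542 = 1.578 m·K/W
Q' = ΔT/ΣR = (264 °C − 18.4 °C)/1.578 = 155.6 W/m
From the inner boundary to the calcium silicate/vermiculite board interface, ΣR_partial = 0.8543 m·K/W.
T_interface = T_in − Q'·ΣR_partial = 264 °C − (155.6)(0.8543) = 131 °C

T = 131 °C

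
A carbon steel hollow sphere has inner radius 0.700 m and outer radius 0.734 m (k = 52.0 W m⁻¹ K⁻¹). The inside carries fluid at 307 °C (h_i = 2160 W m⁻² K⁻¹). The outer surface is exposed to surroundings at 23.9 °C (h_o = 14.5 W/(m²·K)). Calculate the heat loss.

Treat each layer as a resistance in series:
  R_conv,in = 1/(4πr²h) = 1/(4π·0.700²·2160) = 7.519×10^-5 K/W
  R_carbon steel = (1/0.700 − 1/0.734)/(4πk) = 0.06617/(4π·52.0) = 1.013×10^-4 K/W
  R_conv,out = 1/(4πr²h) = 1/(4π·0.734²·14.5) = 0.01019 K/W
ΣR = 7.519×10^-5 + 1.013×10^-4 + 0.01019 = 0.01037 K/W
Q = ΔT/ΣR = (307 °C − 23.9 °C)/0.01037 = 27300 W

Q = 27.3 kW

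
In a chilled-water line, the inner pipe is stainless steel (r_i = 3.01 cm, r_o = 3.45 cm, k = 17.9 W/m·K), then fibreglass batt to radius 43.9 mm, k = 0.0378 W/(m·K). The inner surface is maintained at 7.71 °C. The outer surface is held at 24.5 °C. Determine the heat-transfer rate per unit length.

Q' = 16.5 W/m

Series thermal resistances, inner to outer:
  R'_stainless steel = ln(0.0345/0.0301)/(2πk) = 0.1364/(2π·17.9) = 0.001213 m·K/W
  R'_fibreglass batt = ln(0.0439/0.0345)/(2πk) = 0.2410/(2π·0.0378) = 1.015 m·K/W
ΣR = 0.001213 + 1.015 = 1.016 m·K/W
Q' = ΔT/ΣR = (7.71 °C − 24.5 °C)/1.016 = -16.5 W/m
(Negative Q' ⇒ heat flows inward; heat gain = 16.5 W/m.)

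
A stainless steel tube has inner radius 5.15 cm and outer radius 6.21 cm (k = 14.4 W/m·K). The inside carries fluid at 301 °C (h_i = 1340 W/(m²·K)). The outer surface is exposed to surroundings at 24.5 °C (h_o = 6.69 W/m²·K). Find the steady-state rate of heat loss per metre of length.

Q' = 714 W/m

Treat each layer as a resistance in series:
  R'_conv,in = 1/(2πr h) = 1/(2π·0.0515·1340) = 0.002306 m·K/W
  R'_stainless steel = ln(0.0621/0.0515)/(2πk) = 0.1872/(2π·14.4) = 0.002069 m·K/W
  R'_conv,out = 1/(2πr h) = 1/(2π·0.0621·6.69) = 0.3831 m·K/W
ΣR = 0.002306 + 0.002069 + 0.3831 = 0.3875 m·K/W
Q' = ΔT/ΣR = (301 °C − 24.5 °C)/0.3875 = 714 W/m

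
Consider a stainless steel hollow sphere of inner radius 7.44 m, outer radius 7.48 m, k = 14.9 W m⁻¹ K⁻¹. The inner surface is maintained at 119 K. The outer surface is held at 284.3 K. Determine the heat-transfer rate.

Q = 4πk·ΔT/(1/r₁ − 1/r₂) = 4π × 14.9 × 165.3 / (1/7.44 − 1/7.48) = 4.31×10^7 W

Q = 4.31×10^7 W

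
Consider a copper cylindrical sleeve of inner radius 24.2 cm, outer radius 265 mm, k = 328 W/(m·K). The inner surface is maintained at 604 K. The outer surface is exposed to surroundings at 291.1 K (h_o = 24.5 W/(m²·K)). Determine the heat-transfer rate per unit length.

Q' = 12.7 kW/m

Treat each layer as a resistance in series:
  R'_copper = ln(0.265/0.242)/(2πk) = 0.09079/(2π·328) = 4.405×10^-5 m·K/W
  R'_conv,out = 1/(2πr h) = 1/(2π·0.265·24.5) = 0.02451 m·K/W
ΣR = 4.405×10^-5 + 0.02451 = 0.02455 m·K/W
Q' = ΔT/ΣR = (604 K − 291.1 K)/0.02455 = 12700 W/m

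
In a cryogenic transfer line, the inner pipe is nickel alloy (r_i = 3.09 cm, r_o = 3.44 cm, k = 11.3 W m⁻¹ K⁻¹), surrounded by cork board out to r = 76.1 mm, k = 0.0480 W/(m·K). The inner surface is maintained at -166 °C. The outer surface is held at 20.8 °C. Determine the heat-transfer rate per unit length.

Treat each layer as a resistance in series:
  R'_nickel alloy = ln(0.0344/0.0309)/(2πk) = 0.1073/(2π·11.3) = 0.001511 m·K/W
  R'_cork board = ln(0.0761/0.0344)/(2πk) = 0.7940/(2π·0.0480) = 2.633 m·K/W
ΣR = 0.001511 + 2.633 = 2.635 m·K/W
Q' = ΔT/ΣR = (-166 °C − 20.8 °C)/2.635 = -70.9 W/m
(Negative Q' ⇒ heat flows inward; heat gain = 70.9 W/m.)

Q' = 70.9 W/m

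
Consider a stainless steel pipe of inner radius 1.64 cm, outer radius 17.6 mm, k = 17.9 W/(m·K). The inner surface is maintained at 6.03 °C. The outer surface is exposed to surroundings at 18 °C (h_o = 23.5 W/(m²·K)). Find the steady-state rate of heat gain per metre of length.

Q' = 31.1 W/m

Treat each layer as a resistance in series:
  R'_stainless steel = ln(0.0176/0.0164)/(2πk) = 0.07062/(2π·17.9) = 6.279×10^-4 m·K/W
  R'_conv,out = 1/(2πr h) = 1/(2π·0.0176·23.5) = 0.3848 m·K/W
ΣR = 6.279×10^-4 + 0.3848 = 0.3854 m·K/W
Q' = ΔT/ΣR = (6.03 °C − 18 °C)/0.3854 = -31.1 W/m
(Negative Q' ⇒ heat flows inward; heat gain = 31.1 W/m.)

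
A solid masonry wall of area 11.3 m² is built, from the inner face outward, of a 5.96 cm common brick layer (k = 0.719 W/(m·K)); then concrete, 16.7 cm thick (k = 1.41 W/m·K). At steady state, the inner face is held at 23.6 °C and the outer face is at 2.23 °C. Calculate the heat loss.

Q = 1200 W

Treat each layer as a resistance in series:
  R_common brick = L/(kA) = 0.0596/(0.719·11.3) = 0.007336 K/W
  R_concrete = L/(kA) = 0.167/(1.41·11.3) = 0.01048 K/W
ΣR = 0.007336 + 0.01048 = 0.01782 K/W
Q = ΔT/ΣR = (23.6 °C − 2.23 °C)/0.01782 = 1200 W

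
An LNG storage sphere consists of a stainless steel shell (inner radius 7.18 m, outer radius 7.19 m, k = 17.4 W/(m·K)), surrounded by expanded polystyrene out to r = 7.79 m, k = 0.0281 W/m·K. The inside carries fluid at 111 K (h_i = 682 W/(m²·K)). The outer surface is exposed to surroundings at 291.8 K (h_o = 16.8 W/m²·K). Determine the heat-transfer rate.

Q = 5940 W

Series thermal resistances, inner to outer:
  R_conv,in = 1/(4πr²h) = 1/(4π·7.18²·682) = 2.263×10^-6 K/W
  R_stainless steel = (1/7.18 − 1/7.19)/(4πk) = 1.937×10^-4/(4π·17.4) = 8.859×10^-7 K/W
  R_expanded polystyrene = (1/7.19 − 1/7.79)/(4πk) = 0.01071/(4π·0.0281) = 0.03034 K/W
  R_conv,out = 1/(4πr²h) = 1/(4π·7.79²·16.8) = 7.806×10^-5 K/W
ΣR = 2.263×10^-6 + 8.859×10^-7 + 0.03034 + 7.806×10^-5 = 0.03042 K/W
Q = ΔT/ΣR = (111 K − 291.8 K)/0.03042 = -5940 W
(Negative Q ⇒ heat flows inward; heat gain = 5940 W.)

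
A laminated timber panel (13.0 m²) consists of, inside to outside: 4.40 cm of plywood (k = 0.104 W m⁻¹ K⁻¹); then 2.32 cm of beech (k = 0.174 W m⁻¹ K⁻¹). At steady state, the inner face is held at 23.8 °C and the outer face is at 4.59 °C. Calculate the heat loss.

Treat each layer as a resistance in series:
  R_plywood = L/(kA) = 0.0440/(0.104·13.0) = 0.03254 K/W
  R_beech = L/(kA) = 0.0232/(0.174·13.0) = 0.01026 K/W
ΣR = 0.03254 + 0.01026 = 0.04280 K/W
Q = ΔT/ΣR = (23.8 °C − 4.59 °C)/0.04280 = 449 W

Q = 449 W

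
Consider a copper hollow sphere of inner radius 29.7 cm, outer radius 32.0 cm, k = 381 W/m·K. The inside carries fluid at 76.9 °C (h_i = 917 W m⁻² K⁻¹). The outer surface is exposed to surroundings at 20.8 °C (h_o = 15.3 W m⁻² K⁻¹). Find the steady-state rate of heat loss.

Q = 1080 W

Series thermal resistances, inner to outer:
  R_conv,in = 1/(4πr²h) = 1/(4π·0.297²·917) = 9.838×10^-4 K/W
  R_copper = (1/0.297 − 1/0.320)/(4πk) = 0.2420/(4π·381) = 5.055×10^-5 K/W
  R_conv,out = 1/(4πr²h) = 1/(4π·0.320²·15.3) = 0.05079 K/W
ΣR = 9.838×10^-4 + 5.055×10^-5 + 0.05079 = 0.05182 K/W
Q = ΔT/ΣR = (76.9 °C − 20.8 °C)/0.05182 = 1080 W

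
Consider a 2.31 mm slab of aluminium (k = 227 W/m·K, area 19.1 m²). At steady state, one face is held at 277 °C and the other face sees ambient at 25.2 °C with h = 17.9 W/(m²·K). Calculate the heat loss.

Q = 86.1 kW

Series thermal resistances, inner to outer:
  R_aluminium = L/(kA) = 0.00231/(227·19.1) = 5.328×10^-7 K/W
  R_conv,out = 1/(hA) = 1/(17.9·19.1) = 0.002925 K/W
ΣR = 5.328×10^-7 + 0.002925 = 0.002926 K/W
Q = ΔT/ΣR = (277 °C − 25.2 °C)/0.002926 = 86100 W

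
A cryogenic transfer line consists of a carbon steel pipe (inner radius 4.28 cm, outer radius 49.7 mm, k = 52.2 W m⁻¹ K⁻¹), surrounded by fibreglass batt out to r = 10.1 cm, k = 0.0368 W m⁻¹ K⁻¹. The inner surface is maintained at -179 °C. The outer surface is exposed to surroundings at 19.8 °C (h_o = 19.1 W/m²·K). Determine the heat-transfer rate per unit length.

Q' = 63.1 W/m

Resistance network (inner→outer):
  R'_carbon steel = ln(0.0497/0.0428)/(2πk) = 0.1495/(2π·52.2) = 4.557×10^-4 m·K/W
  R'_fibreglass batt = ln(0.101/0.0497)/(2πk) = 0.7091/(2π·0.0368) = 3.067 m·K/W
  R'_conv,out = 1/(2πr h) = 1/(2π·0.101·19.1) = 0.08250 m·K/W
ΣR = 4.557×10^-4 + 3.067 + 0.08250 = 3.150 m·K/W
Q' = ΔT/ΣR = (-179 °C − 19.8 °C)/3.150 = -63.1 W/m
(Negative Q' ⇒ heat flows inward; heat gain = 63.1 W/m.)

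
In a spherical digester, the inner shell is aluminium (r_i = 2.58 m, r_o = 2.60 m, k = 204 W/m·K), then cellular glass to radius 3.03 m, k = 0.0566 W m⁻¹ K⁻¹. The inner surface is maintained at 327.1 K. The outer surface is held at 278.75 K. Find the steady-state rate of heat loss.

Resistance network (inner→outer):
  R_aluminium = (1/2.58 − 1/2.60)/(4πk) = 0.002982/(4π·204) = 1.163×10^-6 K/W
  R_cellular glass = (1/2.60 − 1/3.03)/(4πk) = 0.05458/(4π·0.0566) = 0.07674 K/W
ΣR = 1.163×10^-6 + 0.07674 = 0.07674 K/W
Q = ΔT/ΣR = (327.1 K − 278.75 K)/0.07674 = 630 W

Q = 630 W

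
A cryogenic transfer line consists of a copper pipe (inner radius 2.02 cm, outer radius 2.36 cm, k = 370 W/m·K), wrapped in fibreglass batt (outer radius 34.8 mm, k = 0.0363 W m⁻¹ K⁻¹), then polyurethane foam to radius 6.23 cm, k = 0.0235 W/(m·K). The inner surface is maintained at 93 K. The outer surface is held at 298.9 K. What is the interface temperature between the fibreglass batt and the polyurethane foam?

T = 155 K

Series thermal resistances, inner to outer:
  R'_copper = ln(0.0236/0.0202)/(2πk) = 0.1556/(2π·370) = 6.692×10^-5 m·K/W
  R'_fibreglass batt = ln(0.0348/0.0236)/(2πk) = 0.3884/(2π·0.0363) = 1.703 m·K/W
  R'_polyurethane foam = ln(0.0623/0.0348)/(2πk) = 0.5823/(2π·0.0235) = 3.944 m·K/W
ΣR = 6.692×10^-5 + 1.703 + 3.944 = 5.647 m·K/W
Q' = ΔT/ΣR = (93 K − 298.9 K)/5.647 = -36.46 W/m
From the inner boundary to the fibreglass batt/polyurethane foam interface, ΣR_partial = 1.703 m·K/W.
T_interface = T_in − Q'·ΣR_partial = 93 K − (-36.46)(1.703) = 155 K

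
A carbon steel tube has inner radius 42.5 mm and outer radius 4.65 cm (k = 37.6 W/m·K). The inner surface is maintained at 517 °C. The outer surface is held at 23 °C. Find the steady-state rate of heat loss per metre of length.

Q' = 1300 kW/m

Q' = 2πk·ΔT/ln(r₂/r₁) = 2π × 37.6 × 494 / ln(0.0465/0.0425) = 1.30×10^6 W/m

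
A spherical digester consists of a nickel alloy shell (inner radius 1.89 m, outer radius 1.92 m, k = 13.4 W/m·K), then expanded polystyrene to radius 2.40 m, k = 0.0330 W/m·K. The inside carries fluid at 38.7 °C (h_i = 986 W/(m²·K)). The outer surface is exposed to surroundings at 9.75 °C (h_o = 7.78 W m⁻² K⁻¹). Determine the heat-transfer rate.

Treat each layer as a resistance in series:
  R_conv,in = 1/(4πr²h) = 1/(4π·1.89²·986) = 2.259×10^-5 K/W
  R_nickel alloy = (1/1.89 − 1/1.92)/(4πk) = 0.008267/(4π·13.4) = 4.910×10^-5 K/W
  R_expanded polystyrene = (1/1.92 − 1/2.40)/(4πk) = 0.1042/(4π·0.0330) = 0.2512 K/W
  R_conv,out = 1/(4πr²h) = 1/(4π·2.40²·7.78) = 0.001776 K/W
ΣR = 2.259×10^-5 + 4.910×10^-5 + 0.2512 + 0.001776 = 0.2530 K/W
Q = ΔT/ΣR = (38.7 °C − 9.75 °C)/0.2530 = 114 W

Q = 114 W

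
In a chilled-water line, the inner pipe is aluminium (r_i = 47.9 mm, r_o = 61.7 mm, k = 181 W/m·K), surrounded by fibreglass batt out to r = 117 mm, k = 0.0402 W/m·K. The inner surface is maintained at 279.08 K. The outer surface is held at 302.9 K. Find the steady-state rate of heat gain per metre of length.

Series thermal resistances, inner to outer:
  R'_aluminium = ln(0.0617/0.0479)/(2πk) = 0.2532/(2π·181) = 2.226×10^-4 m·K/W
  R'_fibreglass batt = ln(0.117/0.0617)/(2πk) = 0.6399/(2π·0.0402) = 2.533 m·K/W
ΣR = 2.226×10^-4 + 2.533 = 2.533 m·K/W
Q' = ΔT/ΣR = (279.08 K − 302.9 K)/2.533 = -9.40 W/m
(Negative Q' ⇒ heat flows inward; heat gain = 9.40 W/m.)

Q' = 9.40 W/m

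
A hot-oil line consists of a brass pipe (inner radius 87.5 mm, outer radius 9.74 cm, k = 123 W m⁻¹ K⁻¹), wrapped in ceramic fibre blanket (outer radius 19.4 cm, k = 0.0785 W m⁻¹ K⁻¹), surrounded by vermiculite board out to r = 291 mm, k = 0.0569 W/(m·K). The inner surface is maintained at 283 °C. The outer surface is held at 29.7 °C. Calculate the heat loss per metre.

Q' = 100 W/m

Resistance network (inner→outer):
  R'_brass = ln(0.0974/0.0875)/(2πk) = 0.1072/(2π·123) = 1.387×10^-4 m·K/W
  R'_ceramic fibre blanket = ln(0.194/0.0974)/(2πk) = 0.6890/(2π·0.0785) = 1.397 m·K/W
  R'_vermiculite board = ln(0.291/0.194)/(2πk) = 0.4055/(2π·0.0569) = 1.134 m·K/W
ΣR = 1.387×10^-4 + 1.397 + 1.134 = 2.531 m·K/W
Q' = ΔT/ΣR = (283 °C − 29.7 °C)/2.531 = 100 W/m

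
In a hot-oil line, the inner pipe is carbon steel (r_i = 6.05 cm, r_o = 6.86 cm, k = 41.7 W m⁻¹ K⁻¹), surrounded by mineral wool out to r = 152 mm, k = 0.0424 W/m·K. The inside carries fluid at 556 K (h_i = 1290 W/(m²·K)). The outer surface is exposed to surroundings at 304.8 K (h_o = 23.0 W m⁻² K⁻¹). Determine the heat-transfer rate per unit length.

Q' = 82.8 W/m

Series thermal resistances, inner to outer:
  R'_conv,in = 1/(2πr h) = 1/(2π·0.0605·1290) = 0.002039 m·K/W
  R'_carbon steel = ln(0.0686/0.0605)/(2πk) = 0.1256/(2π·41.7) = 4.796×10^-4 m·K/W
  R'_mineral wool = ln(0.152/0.0686)/(2πk) = 0.7956/(2π·0.0424) = 2.986 m·K/W
  R'_conv,out = 1/(2πr h) = 1/(2π·0.152·23.0) = 0.04552 m·K/W
ΣR = 0.002039 + 4.796×10^-4 + 2.986 + 0.04552 = 3.034 m·K/W
Q' = ΔT/ΣR = (556 K − 304.8 K)/3.034 = 82.8 W/m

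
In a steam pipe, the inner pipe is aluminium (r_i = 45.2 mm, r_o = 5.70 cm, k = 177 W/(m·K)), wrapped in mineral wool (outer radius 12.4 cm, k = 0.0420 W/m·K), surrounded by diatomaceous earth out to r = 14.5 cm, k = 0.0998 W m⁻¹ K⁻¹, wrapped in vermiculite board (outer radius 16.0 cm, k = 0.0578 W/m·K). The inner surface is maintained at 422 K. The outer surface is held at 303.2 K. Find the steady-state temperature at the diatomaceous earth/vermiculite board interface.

T = 312.5 K

Series thermal resistances, inner to outer:
  R'_aluminium = ln(0.0570/0.0452)/(2πk) = 0.2320/(2π·177) = 2.086×10^-4 m·K/W
  R'_mineral wool = ln(0.124/0.0570)/(2πk) = 0.7772/(2π·0.0420) = 2.945 m·K/W
  R'_diatomaceous earth = ln(0.145/0.124)/(2πk) = 0.1565/(2π·0.0998) = 0.2495 m·K/W
  R'_vermiculite board = ln(0.160/0.145)/(2πk) = 0.09844/(2π·0.0578) = 0.2711 m·K/W
ΣR = 2.086×10^-4 + 2.945 + 0.2495 + 0.2711 = 3.466 m·K/W
Q' = ΔT/ΣR = (422 K − 303.2 K)/3.466 = 34.28 W/m
From the inner boundary to the diatomaceous earth/vermiculite board interface, ΣR_partial = 3.195 m·K/W.
T_interface = T_in − Q'·ΣR_partial = 422 K − (34.28)(3.195) = 312.5 K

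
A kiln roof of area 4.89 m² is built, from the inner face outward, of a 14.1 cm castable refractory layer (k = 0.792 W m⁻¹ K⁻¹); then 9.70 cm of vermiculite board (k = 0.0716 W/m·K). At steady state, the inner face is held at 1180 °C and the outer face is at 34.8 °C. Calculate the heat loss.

Treat each layer as a resistance in series:
  R_castable refractory = L/(kA) = 0.141/(0.792·4.89) = 0.03641 K/W
  R_vermiculite board = L/(kA) = 0.0970/(0.0716·4.89) = 0.2770 K/W
ΣR = 0.03641 + 0.2770 = 0.3134 K/W
Q = ΔT/ΣR = (1180 °C − 34.8 °C)/0.3134 = 3650 W

Q = 3.65 kW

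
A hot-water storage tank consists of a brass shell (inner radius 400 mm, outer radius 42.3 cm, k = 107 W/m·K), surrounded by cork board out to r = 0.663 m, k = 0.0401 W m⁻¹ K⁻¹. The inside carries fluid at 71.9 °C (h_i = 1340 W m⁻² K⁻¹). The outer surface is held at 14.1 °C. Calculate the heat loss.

Q = 34.0 W

Resistance network (inner→outer):
  R_conv,in = 1/(4πr²h) = 1/(4π·0.400²·1340) = 3.712×10^-4 K/W
  R_brass = (1/0.400 − 1/0.423)/(4πk) = 0.1359/(4π·107) = 1.011×10^-4 K/W
  R_cork board = (1/0.423 − 1/0.663)/(4πk) = 0.8558/(4π·0.0401) = 1.698 K/W
ΣR = 3.712×10^-4 + 1.011×10^-4 + 1.698 = 1.698 K/W
Q = ΔT/ΣR = (71.9 °C − 14.1 °C)/1.698 = 34.0 W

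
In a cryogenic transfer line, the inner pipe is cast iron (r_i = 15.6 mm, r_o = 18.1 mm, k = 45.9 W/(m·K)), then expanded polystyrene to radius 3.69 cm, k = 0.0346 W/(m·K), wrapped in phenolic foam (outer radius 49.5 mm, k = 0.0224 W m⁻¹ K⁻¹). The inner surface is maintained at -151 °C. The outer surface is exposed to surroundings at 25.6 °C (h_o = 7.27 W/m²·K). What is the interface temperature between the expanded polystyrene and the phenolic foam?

Resistance network (inner→outer):
  R'_cast iron = ln(0.0181/0.0156)/(2πk) = 0.1486/(2π·45.9) = 5.154×10^-4 m·K/W
  R'_expanded polystyrene = ln(0.0369/0.0181)/(2πk) = 0.7123/(2π·0.0346) = 3.276 m·K/W
  R'_phenolic foam = ln(0.0495/0.0369)/(2πk) = 0.2938/(2π·0.0224) = 2.087 m·K/W
  R'_conv,out = 1/(2πr h) = 1/(2π·0.0495·7.27) = 0.4423 m·K/W
ΣR = 5.154×10^-4 + 3.276 + 2.087 + 0.4423 = 5.806 m·K/W
Q' = ΔT/ΣR = (-151 °C − 25.6 °C)/5.806 = -30.42 W/m
From the inner boundary to the expanded polystyrene/phenolic foam interface, ΣR_partial = 3.277 m·K/W.
T_interface = T_in − Q'·ΣR_partial = -151 °C − (-30.42)(3.277) = -51.3 °C

T = -51.3 °C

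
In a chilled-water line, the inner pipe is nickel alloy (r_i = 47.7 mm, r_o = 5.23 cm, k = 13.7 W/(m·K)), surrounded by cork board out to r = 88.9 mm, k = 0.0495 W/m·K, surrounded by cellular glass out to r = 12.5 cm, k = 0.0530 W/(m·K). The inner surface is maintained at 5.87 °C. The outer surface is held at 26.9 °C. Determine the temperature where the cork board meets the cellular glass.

Resistance network (inner→outer):
  R'_nickel alloy = ln(0.0523/0.0477)/(2πk) = 0.09206/(2π·13.7) = 0.001070 m·K/W
  R'_cork board = ln(0.0889/0.0523)/(2πk) = 0.5305/(2π·0.0495) = 1.706 m·K/W
  R'_cellular glass = ln(0.125/0.0889)/(2πk) = 0.3408/(2π·0.0530) = 1.023 m·K/W
ΣR = 0.001070 + 1.706 + 1.023 = 2.730 m·K/W
Q' = ΔT/ΣR = (5.87 °C − 26.9 °C)/2.730 = -7.703 W/m
From the inner boundary to the cork board/cellular glass interface, ΣR_partial = 1.707 m·K/W.
T_interface = T_in − Q'·ΣR_partial = 5.87 °C − (-7.703)(1.707) = 19.0 °C

T = 19.0 °C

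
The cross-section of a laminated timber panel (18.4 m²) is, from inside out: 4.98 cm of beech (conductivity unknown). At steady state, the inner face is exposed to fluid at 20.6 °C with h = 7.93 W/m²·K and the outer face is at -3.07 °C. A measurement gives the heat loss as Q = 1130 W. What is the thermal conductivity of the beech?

k = 0.192 W/m·K

ΣR = ΔT/Q = |20.6 − -3.07|/1130 = 0.02095 K/W
Known resistances:
  R_conv,in = 1/(hA) = 1/(7.93·18.4) = 0.006853 K/W
R_beech = ΣR − ΣR_known = 0.02095 − 0.006853 = 0.01410 K/W
L/(kA) = 0.01410 ⇒ k = 0.0498/(0.01410·18.4) = 0.192 W/m·K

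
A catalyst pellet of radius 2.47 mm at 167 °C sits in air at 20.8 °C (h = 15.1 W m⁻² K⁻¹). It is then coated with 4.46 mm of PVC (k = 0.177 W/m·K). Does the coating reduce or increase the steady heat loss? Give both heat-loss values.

Critical radius for a sphere: r_cr = 2k/h = 0.0234 m = 2.34 cm.
Outer radius after coating: r₂ = 0.00247 + 0.00446 = 0.00693 m.
Since r₁ < r_cr and r₂ ≤ r_cr, the coating moves toward the maximum at r_cr — heat loss rises.
Bare: R = 1/(4πr₁²h) = 863.8 K/W; Q = 146.2/863.8 = 0.169 W.
Coated: R = R_cond + R_conv = 226.9 K/W; Q = 146.2/226.9 = 0.644 W.

increases: 0.169 → 0.644 W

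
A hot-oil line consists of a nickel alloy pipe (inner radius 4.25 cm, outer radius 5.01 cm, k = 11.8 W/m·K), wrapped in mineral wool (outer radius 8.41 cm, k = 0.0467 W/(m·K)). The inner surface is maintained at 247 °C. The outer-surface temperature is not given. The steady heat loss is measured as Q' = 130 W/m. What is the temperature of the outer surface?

T_out = 17.2 °C

Sum the resistances:
  R'_nickel alloy = ln(0.0501/0.0425)/(2πk) = 0.1645/(2π·11.8) = 0.002219 m·K/W
  R'_mineral wool = ln(0.0841/0.0501)/(2πk) = 0.5180/(2π·0.0467) = 1.765 m·K/W
ΣR = 1.768 m·K/W
ΔT = Q'·ΣR = 130 × 1.768 = 229.8 K
Heat flows outward, so T_out = T_in − ΔT = 247 − 229.8 = 17.2 °C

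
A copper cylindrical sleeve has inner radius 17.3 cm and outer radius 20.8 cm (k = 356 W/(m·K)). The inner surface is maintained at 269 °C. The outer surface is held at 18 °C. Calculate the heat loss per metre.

Q' = 2πk·ΔT/ln(r₂/r₁) = 2π × 356 × 251 / ln(0.208/0.173) = 3.05×10^6 W/m

Q' = 3050 kW/m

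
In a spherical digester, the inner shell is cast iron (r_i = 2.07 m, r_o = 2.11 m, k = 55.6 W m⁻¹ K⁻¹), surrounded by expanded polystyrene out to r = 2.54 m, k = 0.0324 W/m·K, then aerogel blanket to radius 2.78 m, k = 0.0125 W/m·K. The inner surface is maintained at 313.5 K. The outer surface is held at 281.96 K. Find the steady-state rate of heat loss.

Series thermal resistances, inner to outer:
  R_cast iron = (1/2.07 − 1/2.11)/(4πk) = 0.009158/(4π·55.6) = 1.311×10^-5 K/W
  R_expanded polystyrene = (1/2.11 − 1/2.54)/(4πk) = 0.08023/(4π·0.0324) = 0.1971 K/W
  R_aerogel blanket = (1/2.54 − 1/2.78)/(4πk) = 0.03399/(4π·0.0125) = 0.2164 K/W
ΣR = 1.311×10^-5 + 0.1971 + 0.2164 = 0.4135 K/W
Q = ΔT/ΣR = (313.5 K − 281.96 K)/0.4135 = 76.3 W

Q = 76.3 W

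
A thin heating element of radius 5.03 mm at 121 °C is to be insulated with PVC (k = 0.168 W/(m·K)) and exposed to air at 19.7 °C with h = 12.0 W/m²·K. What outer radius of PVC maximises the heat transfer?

For a cylinder, r_cr = k_ins/h = 0.168/12.0 = 0.0140 m = 1.40 cm

r_cr = 1.40 cm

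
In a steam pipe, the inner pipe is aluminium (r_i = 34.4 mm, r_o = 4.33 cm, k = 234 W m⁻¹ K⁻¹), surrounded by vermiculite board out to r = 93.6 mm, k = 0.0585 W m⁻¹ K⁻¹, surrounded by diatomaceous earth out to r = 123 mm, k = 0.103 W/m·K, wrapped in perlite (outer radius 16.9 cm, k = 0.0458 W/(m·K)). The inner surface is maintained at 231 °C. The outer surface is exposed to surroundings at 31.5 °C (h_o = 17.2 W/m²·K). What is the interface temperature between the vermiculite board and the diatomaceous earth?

Treat each layer as a resistance in series:
  R'_aluminium = ln(0.0433/0.0344)/(2πk) = 0.2301/(2π·234) = 1.565×10^-4 m·K/W
  R'_vermiculite board = ln(0.0936/0.0433)/(2πk) = 0.7709/(2π·0.0585) = 2.097 m·K/W
  R'_diatomaceous earth = ln(0.123/0.0936)/(2πk) = 0.2732/(2π·0.103) = 0.4221 m·K/W
  R'_perlite = ln(0.169/0.123)/(2πk) = 0.3177/(2π·0.0458) = 1.104 m·K/W
  R'_conv,out = 1/(2πr h) = 1/(2π·0.169·17.2) = 0.05475 m·K/W
ΣR = 1.565×10^-4 + 2.097 + 0.4221 + 1.104 + 0.05475 = 3.678 m·K/W
Q' = ΔT/ΣR = (231 °C − 31.5 °C)/3.678 = 54.24 W/m
From the inner boundary to the vermiculite board/diatomaceous earth interface, ΣR_partial = 2.097 m·K/W.
T_interface = T_in − Q'·ΣR_partial = 231 °C − (54.24)(2.097) = 117 °C

T = 117 °C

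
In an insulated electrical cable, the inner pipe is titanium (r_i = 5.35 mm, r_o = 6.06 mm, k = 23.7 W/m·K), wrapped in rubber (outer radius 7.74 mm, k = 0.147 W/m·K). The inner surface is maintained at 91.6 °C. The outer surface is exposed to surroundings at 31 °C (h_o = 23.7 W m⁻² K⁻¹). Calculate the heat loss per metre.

Q' = 53.5 W/m

Series thermal resistances, inner to outer:
  R'_titanium = ln(0.00606/0.00535)/(2πk) = 0.1246/(2π·23.7) = 8.368×10^-4 m·K/W
  R'_rubber = ln(0.00774/0.00606)/(2πk) = 0.2447/(2π·0.147) = 0.2649 m·K/W
  R'_conv,out = 1/(2πr h) = 1/(2π·0.00774·23.7) = 0.8676 m·K/W
ΣR = 8.368×10^-4 + 0.2649 + 0.8676 = 1.133 m·K/W
Q' = ΔT/ΣR = (91.6 °C − 31 °C)/1.133 = 53.5 W/m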